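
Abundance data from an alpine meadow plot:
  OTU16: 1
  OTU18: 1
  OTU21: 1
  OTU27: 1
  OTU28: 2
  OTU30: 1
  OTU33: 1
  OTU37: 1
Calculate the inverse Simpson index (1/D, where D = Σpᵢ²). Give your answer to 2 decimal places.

7.36

Total N = 1+1+1+1+2+1+1+1 = 9, so the proportions are 0.111111, 0.111111, 0.111111, 0.111111, 0.222222, 0.111111, 0.111111, 0.111111 (working shown to 6 dp, full precision carried).
D = 0.111111² + 0.111111² + 0.111111² + 0.111111² + 0.222222² + 0.111111² + 0.111111² + 0.111111² = 0.012346 + 0.012346 + 0.012346 + 0.012346 + 0.049383 + 0.012346 + 0.012346 + 0.012346 = 0.135802.
So 1/D = 7.3636, i.e. 7.36 to 2 decimal places.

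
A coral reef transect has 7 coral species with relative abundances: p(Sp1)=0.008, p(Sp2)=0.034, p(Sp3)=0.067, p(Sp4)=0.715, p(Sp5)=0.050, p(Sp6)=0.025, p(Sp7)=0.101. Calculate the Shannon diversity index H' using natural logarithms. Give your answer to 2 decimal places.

1.05

Each pᵢ ln pᵢ term (working shown to 4 dp, full precision carried): 0.008×(-4.8283)=-0.0386, 0.034×(-3.3814)=-0.1150, 0.067×(-2.7031)=-0.1811, 0.715×(-0.3355)=-0.2399, 0.05×(-2.9957)=-0.1498, 0.025×(-3.6889)=-0.0922, 0.101×(-2.2926)=-0.2316.
Sum = -1.0481, so H' = 1.05.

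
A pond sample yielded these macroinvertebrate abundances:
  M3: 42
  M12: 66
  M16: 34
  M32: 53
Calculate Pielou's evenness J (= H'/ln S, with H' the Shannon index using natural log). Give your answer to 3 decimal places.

0.978

Total N = 42+66+34+53 = 195, so the proportions are 0.21538, 0.33846, 0.17436, 0.27179 (working shown to 5 dp, full precision carried).
H' = −Σ pᵢ ln pᵢ = −((-0.33069) + (-0.36667) + (-0.30454) + (-0.35407)) = 1.35597.
With S = 4 species, ln S = 1.38629, so J = 1.35597/1.38629 = 0.97812, i.e. 0.978 to 3 decimal places.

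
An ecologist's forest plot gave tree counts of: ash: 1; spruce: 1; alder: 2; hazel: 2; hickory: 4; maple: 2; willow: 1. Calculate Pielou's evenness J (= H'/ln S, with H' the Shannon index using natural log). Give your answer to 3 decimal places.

0.935

Total N = 1+1+2+2+4+2+1 = 13, so the proportions are 0.07692, 0.07692, 0.15385, 0.15385, 0.30769, 0.15385, 0.07692 (working shown to 5 dp, full precision carried).
H' = −Σ pᵢ ln pᵢ = −((-0.19730) + (-0.19730) + (-0.28797) + (-0.28797) + (-0.36266) + (-0.28797) + (-0.19730)) = 1.81848.
With S = 7 species, ln S = 1.94591, so J = 1.81848/1.94591 = 0.93452, i.e. 0.935 to 3 decimal places.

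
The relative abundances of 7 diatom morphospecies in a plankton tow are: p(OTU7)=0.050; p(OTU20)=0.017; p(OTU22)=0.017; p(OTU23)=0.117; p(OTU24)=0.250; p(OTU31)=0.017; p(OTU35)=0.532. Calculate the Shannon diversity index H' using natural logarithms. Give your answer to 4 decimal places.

Each pᵢ ln pᵢ term (working shown to 6 dp, full precision carried): 0.05×(-2.995732)=-0.149787, 0.017×(-4.074542)=-0.069267, 0.017×(-4.074542)=-0.069267, 0.117×(-2.145581)=-0.251033, 0.25×(-1.386294)=-0.346574, 0.017×(-4.074542)=-0.069267, 0.532×(-0.631112)=-0.335751.
Sum = -1.290946, so H' = 1.2909.

1.2909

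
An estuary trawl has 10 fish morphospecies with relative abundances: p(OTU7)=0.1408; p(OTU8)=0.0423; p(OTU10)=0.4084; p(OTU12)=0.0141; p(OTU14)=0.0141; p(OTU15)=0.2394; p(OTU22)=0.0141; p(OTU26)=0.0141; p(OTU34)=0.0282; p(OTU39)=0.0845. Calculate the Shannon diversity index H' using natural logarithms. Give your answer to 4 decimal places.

Each pᵢ ln pᵢ term (working shown to 6 dp, full precision carried): 0.1408×(-1.960415)=-0.276026, 0.0423×(-3.162968)=-0.133794, 0.4084×(-0.895508)=-0.365726, 0.0141×(-4.261580)=-0.060088, 0.0141×(-4.261580)=-0.060088, 0.2394×(-1.429619)=-0.342251, 0.0141×(-4.261580)=-0.060088, 0.0141×(-4.261580)=-0.060088, 0.0282×(-3.568433)=-0.100630, 0.0845×(-2.471004)=-0.208800.
Sum = -1.667579, so H' = 1.6676.

1.6676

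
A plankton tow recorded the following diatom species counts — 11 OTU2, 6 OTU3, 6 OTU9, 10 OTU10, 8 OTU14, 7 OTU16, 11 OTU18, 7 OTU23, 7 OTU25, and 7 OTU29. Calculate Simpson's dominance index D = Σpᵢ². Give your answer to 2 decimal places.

0.11

Total N = 11+6+6+10+8+7+11+7+7+7 = 80, so the proportions are 0.1375, 0.075, 0.075, 0.125, 0.1, 0.0875, 0.1375, 0.0875, 0.0875, 0.0875 (working shown to 4 dp, full precision carried).
D = 0.1375² + 0.075² + 0.075² + 0.125² + 0.1² + 0.0875² + 0.1375² + 0.0875² + 0.0875² + 0.0875² = 0.0189 + 0.0056 + 0.0056 + 0.0156 + 0.0100 + 0.0077 + 0.0189 + 0.0077 + 0.0077 + 0.0077 = 0.1053.
To 2 decimal places, D = 0.11.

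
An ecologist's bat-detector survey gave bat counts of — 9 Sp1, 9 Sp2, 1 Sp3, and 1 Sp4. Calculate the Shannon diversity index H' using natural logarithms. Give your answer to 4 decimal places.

Total N = 9+9+1+1 = 20, so the proportions are 0.45, 0.45, 0.05, 0.05 (working shown to 6 dp, full precision carried).
Each pᵢ ln pᵢ term: 0.45×(-0.798508)=-0.359328, 0.45×(-0.798508)=-0.359328, 0.05×(-2.995732)=-0.149787, 0.05×(-2.995732)=-0.149787.
Sum = -1.018230, so H' = 1.0182.

1.0182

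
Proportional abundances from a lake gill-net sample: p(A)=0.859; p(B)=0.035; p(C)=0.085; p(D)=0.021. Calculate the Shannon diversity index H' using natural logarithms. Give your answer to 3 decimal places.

Each pᵢ ln pᵢ term (working shown to 5 dp, full precision carried): 0.859×(-0.15199)=-0.13056, 0.035×(-3.35241)=-0.11733, 0.085×(-2.46510)=-0.20953, 0.021×(-3.86323)=-0.08113.
Sum = -0.53855, so H' = 0.539.

0.539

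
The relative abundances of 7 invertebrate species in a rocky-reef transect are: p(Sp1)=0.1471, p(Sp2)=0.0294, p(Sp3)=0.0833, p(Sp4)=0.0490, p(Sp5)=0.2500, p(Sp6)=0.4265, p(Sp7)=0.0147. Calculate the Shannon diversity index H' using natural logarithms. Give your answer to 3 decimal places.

1.512

Each pᵢ ln pᵢ term (working shown to 5 dp, full precision carried): 0.1471×(-1.91664)=-0.28194, 0.0294×(-3.52676)=-0.10369, 0.0833×(-2.48531)=-0.20703, 0.049×(-3.01593)=-0.14778, 0.25×(-1.38629)=-0.34657, 0.4265×(-0.85214)=-0.36344, 0.0147×(-4.21991)=-0.06203.
Sum = -1.51248, so H' = 1.512.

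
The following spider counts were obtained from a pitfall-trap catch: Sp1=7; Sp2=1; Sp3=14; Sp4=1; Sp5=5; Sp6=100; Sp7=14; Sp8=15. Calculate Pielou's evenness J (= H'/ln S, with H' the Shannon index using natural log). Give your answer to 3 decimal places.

0.604

Total N = 7+1+14+1+5+100+14+15 = 157, so the proportions are 0.04459, 0.00637, 0.08917, 0.00637, 0.03185, 0.63694, 0.08917, 0.09554 (working shown to 5 dp, full precision carried).
H' = −Σ pᵢ ln pᵢ = −((-0.13868) + (-0.03221) + (-0.21555) + (-0.03221) + (-0.10977) + (-0.28731) + (-0.21555) + (-0.22435)) = 1.25561.
With S = 8 species, ln S = 2.07944, so J = 1.25561/2.07944 = 0.60382, i.e. 0.604 to 3 decimal places.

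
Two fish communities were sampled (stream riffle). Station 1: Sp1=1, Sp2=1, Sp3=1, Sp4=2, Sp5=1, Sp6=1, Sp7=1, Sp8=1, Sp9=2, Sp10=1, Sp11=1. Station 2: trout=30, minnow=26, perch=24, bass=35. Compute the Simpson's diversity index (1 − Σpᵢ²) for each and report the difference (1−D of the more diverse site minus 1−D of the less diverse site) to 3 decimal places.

Station 1: N=13, proportions 0.07692, 0.07692, 0.07692, 0.15385, 0.07692, 0.07692, 0.07692, 0.07692, 0.15385, 0.07692, 0.07692, giving 1−D = 0.89941 (working shown to 5 dp, full precision carried).
Station 2: N=115, proportions 0.26087, 0.22609, 0.2087, 0.30435, giving 1−D = 0.74465.
Difference = |0.89941 − 0.74465| = 0.15476, i.e. 0.155 to 3 decimal places.

0.155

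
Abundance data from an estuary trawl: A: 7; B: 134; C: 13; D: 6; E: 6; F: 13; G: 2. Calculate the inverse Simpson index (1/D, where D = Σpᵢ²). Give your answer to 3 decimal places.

Total N = 7+134+13+6+6+13+2 = 181, so the proportions are 0.038674, 0.740331, 0.071823, 0.033149, 0.033149, 0.071823, 0.01105 (working shown to 6 dp, full precision carried).
D = 0.038674² + 0.740331² + 0.071823² + 0.033149² + 0.033149² + 0.071823² + 0.01105² = 0.001496 + 0.548091 + 0.005159 + 0.001099 + 0.001099 + 0.005159 + 0.000122 = 0.562223.
So 1/D = 1.77865, i.e. 1.779 to 3 decimal places.

1.779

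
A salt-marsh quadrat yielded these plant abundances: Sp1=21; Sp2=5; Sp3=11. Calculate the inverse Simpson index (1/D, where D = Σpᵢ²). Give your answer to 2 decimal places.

2.33

Total N = 21+5+11 = 37, so the proportions are 0.56757, 0.13514, 0.2973 (working shown to 5 dp, full precision carried).
D = 0.56757² + 0.13514² + 0.2973² = 0.32213 + 0.01826 + 0.08839 = 0.42878.
So 1/D = 2.3322, i.e. 2.33 to 2 decimal places.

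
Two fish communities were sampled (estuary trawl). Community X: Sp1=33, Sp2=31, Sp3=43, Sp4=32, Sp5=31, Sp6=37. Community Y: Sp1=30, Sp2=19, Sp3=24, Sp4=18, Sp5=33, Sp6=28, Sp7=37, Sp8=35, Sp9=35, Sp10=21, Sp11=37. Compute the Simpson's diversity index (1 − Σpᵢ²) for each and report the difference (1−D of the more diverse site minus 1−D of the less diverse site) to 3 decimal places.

Community X: N=207, proportions 0.15942, 0.14976, 0.20773, 0.15459, 0.14976, 0.17874, giving 1−D = 0.83073 (working shown to 5 dp, full precision carried).
Community Y: N=317, proportions 0.09464, 0.05994, 0.07571, 0.05678, 0.1041, 0.08833, 0.11672, 0.11041, 0.11041, 0.06625, 0.11672, giving 1−D = 0.90384.
Difference = |0.83073 − 0.90384| = 0.07311, i.e. 0.073 to 3 decimal places.

0.073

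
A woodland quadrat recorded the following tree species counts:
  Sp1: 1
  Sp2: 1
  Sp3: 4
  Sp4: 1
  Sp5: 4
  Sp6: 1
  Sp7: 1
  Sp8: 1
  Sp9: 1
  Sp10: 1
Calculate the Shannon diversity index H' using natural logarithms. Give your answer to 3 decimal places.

Total N = 1+1+4+1+4+1+1+1+1+1 = 16, so the proportions are 0.0625, 0.0625, 0.25, 0.0625, 0.25, 0.0625, 0.0625, 0.0625, 0.0625, 0.0625 (working shown to 5 dp, full precision carried).
Each pᵢ ln pᵢ term: 0.0625×(-2.77259)=-0.17329, 0.0625×(-2.77259)=-0.17329, 0.25×(-1.38629)=-0.34657, 0.0625×(-2.77259)=-0.17329, 0.25×(-1.38629)=-0.34657, 0.0625×(-2.77259)=-0.17329, 0.0625×(-2.77259)=-0.17329, 0.0625×(-2.77259)=-0.17329, 0.0625×(-2.77259)=-0.17329, 0.0625×(-2.77259)=-0.17329.
Sum = -2.07944, so H' = 2.079.

2.079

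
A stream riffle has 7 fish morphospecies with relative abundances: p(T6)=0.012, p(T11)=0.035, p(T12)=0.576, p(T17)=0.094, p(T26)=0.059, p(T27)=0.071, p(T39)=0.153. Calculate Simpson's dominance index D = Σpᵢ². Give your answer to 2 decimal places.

0.37

D = 0.012² + 0.035² + 0.576² + 0.094² + 0.059² + 0.071² + 0.153² = 0.0001 + 0.0012 + 0.3318 + 0.0088 + 0.0035 + 0.0050 + 0.0234 = 0.3739 (working shown to 4 dp, full precision carried).
To 2 decimal places, D = 0.37.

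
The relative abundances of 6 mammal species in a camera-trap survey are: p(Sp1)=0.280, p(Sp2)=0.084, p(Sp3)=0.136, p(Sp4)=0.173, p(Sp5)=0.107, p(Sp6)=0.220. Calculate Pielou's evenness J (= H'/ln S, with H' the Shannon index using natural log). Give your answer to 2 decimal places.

0.96

H' = −Σ pᵢ ln pᵢ = −((-0.3564) + (-0.2081) + (-0.2713) + (-0.3035) + (-0.2391) + (-0.3331)) = 1.7116 (working shown to 4 dp, full precision carried).
With S = 6 species, ln S = 1.7918, so J = 1.7116/1.7918 = 0.9553, i.e. 0.96 to 2 decimal places.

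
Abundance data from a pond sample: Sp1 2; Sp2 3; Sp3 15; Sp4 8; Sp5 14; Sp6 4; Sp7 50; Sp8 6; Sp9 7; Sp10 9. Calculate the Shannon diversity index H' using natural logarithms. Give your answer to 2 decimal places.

Total N = 2+3+15+8+14+4+50+6+7+9 = 118, so the proportions are 0.0169, 0.0254, 0.1271, 0.0678, 0.1186, 0.0339, 0.4237, 0.0508, 0.0593, 0.0763 (working shown to 4 dp, full precision carried).
Each pᵢ ln pᵢ term: 0.0169×(-4.0775)=-0.0691, 0.0254×(-3.6721)=-0.0934, 0.1271×(-2.0626)=-0.2622, 0.0678×(-2.6912)=-0.1825, 0.1186×(-2.1316)=-0.2529, 0.0339×(-3.3844)=-0.1147, 0.4237×(-0.8587)=-0.3638, 0.0508×(-2.9789)=-0.1515, 0.0593×(-2.8248)=-0.1676, 0.0763×(-2.5735)=-0.1963.
Sum = -1.8539, so H' = 1.85.

1.85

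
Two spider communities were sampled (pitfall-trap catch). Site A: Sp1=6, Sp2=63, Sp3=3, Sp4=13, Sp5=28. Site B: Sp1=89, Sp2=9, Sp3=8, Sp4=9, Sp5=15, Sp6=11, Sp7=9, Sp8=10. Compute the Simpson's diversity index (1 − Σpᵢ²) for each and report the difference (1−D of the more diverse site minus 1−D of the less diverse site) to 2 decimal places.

Site A: N=113, proportions 0.0531, 0.5575, 0.0265, 0.115, 0.2478, giving 1−D = 0.6110 (working shown to 4 dp, full precision carried).
Site B: N=160, proportions 0.5563, 0.0563, 0.05, 0.0563, 0.0938, 0.0688, 0.0563, 0.0625, giving 1−D = 0.6612.
Difference = |0.6110 − 0.6612| = 0.0502, i.e. 0.05 to 2 decimal places.

0.05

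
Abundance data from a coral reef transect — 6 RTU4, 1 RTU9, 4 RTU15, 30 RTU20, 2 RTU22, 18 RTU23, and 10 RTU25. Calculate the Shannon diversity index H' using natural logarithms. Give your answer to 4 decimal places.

Total N = 6+1+4+30+2+18+10 = 71, so the proportions are 0.084507, 0.014085, 0.056338, 0.422535, 0.028169, 0.253521, 0.140845 (working shown to 6 dp, full precision carried).
Each pᵢ ln pᵢ term: 0.084507×(-2.470920)=-0.208810, 0.014085×(-4.262680)=-0.060038, 0.056338×(-2.876386)=-0.162050, 0.422535×(-0.861482)=-0.364007, 0.028169×(-3.569533)=-0.100550, 0.253521×(-1.372308)=-0.347909, 0.140845×(-1.960095)=-0.276070.
Sum = -1.519434, so H' = 1.5194.

1.5194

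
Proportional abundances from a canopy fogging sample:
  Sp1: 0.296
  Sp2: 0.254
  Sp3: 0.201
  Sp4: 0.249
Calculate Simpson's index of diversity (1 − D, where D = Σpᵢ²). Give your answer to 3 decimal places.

D = 0.296² + 0.254² + 0.201² + 0.249² = 0.08762 + 0.06452 + 0.04040 + 0.06200 = 0.25453 (working shown to 5 dp, full precision carried).
So 1 − D = 0.74547, i.e. 0.745 to 3 decimal places.

0.745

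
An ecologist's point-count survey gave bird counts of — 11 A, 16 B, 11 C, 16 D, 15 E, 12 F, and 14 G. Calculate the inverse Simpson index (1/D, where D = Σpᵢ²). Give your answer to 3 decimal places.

6.842

Total N = 11+16+11+16+15+12+14 = 95, so the proportions are 0.1157895, 0.1684211, 0.1157895, 0.1684211, 0.1578947, 0.1263158, 0.1473684 (working shown to 7 dp, full precision carried).
D = 0.1157895² + 0.1684211² + 0.1157895² + 0.1684211² + 0.1578947² + 0.1263158² + 0.1473684² = 0.0134072 + 0.0283657 + 0.0134072 + 0.0283657 + 0.0249307 + 0.0159557 + 0.0217175 = 0.1461496.
So 1/D = 6.84230, i.e. 6.842 to 3 decimal places.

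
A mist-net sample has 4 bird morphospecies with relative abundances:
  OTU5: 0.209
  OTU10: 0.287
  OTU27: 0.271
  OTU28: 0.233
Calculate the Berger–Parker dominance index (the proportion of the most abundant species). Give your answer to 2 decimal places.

The largest proportion is 0.287, i.e. d = 0.29 to 2 decimal places.

0.29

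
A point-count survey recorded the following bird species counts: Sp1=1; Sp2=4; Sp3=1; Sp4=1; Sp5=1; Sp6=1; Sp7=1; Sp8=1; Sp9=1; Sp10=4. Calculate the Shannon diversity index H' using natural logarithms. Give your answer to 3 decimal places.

2.079

Total N = 1+4+1+1+1+1+1+1+1+4 = 16, so the proportions are 0.0625, 0.25, 0.0625, 0.0625, 0.0625, 0.0625, 0.0625, 0.0625, 0.0625, 0.25 (working shown to 5 dp, full precision carried).
Each pᵢ ln pᵢ term: 0.0625×(-2.77259)=-0.17329, 0.25×(-1.38629)=-0.34657, 0.0625×(-2.77259)=-0.17329, 0.0625×(-2.77259)=-0.17329, 0.0625×(-2.77259)=-0.17329, 0.0625×(-2.77259)=-0.17329, 0.0625×(-2.77259)=-0.17329, 0.0625×(-2.77259)=-0.17329, 0.0625×(-2.77259)=-0.17329, 0.25×(-1.38629)=-0.34657.
Sum = -2.07944, so H' = 2.079.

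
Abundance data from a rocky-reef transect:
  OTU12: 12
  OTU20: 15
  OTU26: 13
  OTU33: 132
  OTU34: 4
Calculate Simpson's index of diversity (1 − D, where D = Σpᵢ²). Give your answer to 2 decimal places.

Total N = 12+15+13+132+4 = 176, so the proportions are 0.0682, 0.0852, 0.0739, 0.75, 0.0227 (working shown to 4 dp, full precision carried).
D = 0.0682² + 0.0852² + 0.0739² + 0.75² + 0.0227² = 0.0046 + 0.0073 + 0.0055 + 0.5625 + 0.0005 = 0.5804.
So 1 − D = 0.4196, i.e. 0.42 to 2 decimal places.

0.42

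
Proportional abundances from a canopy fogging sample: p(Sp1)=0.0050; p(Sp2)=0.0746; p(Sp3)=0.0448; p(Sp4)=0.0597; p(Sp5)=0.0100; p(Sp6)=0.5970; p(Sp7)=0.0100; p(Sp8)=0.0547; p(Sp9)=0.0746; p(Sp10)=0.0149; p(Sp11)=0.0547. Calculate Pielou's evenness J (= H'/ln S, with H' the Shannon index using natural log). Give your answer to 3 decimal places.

0.626

H' = −Σ pᵢ ln pᵢ = −((-0.02649) + (-0.19363) + (-0.13913) + (-0.16826) + (-0.04605) + (-0.30796) + (-0.04605) + (-0.15895) + (-0.19363) + (-0.06268) + (-0.15895)) = 1.50178 (working shown to 5 dp, full precision carried).
With S = 11 species, ln S = 2.39790, so J = 1.50178/2.39790 = 0.62629, i.e. 0.626 to 3 decimal places.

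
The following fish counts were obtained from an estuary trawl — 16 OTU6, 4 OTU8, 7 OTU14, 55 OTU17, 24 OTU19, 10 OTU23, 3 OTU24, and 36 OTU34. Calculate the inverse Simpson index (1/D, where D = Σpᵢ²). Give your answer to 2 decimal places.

4.51

Total N = 16+4+7+55+24+10+3+36 = 155, so the proportions are 0.103226, 0.025806, 0.045161, 0.354839, 0.154839, 0.064516, 0.019355, 0.232258 (working shown to 6 dp, full precision carried).
D = 0.103226² + 0.025806² + 0.045161² + 0.354839² + 0.154839² + 0.064516² + 0.019355² + 0.232258² = 0.010656 + 0.000666 + 0.002040 + 0.125911 + 0.023975 + 0.004162 + 0.000375 + 0.053944 = 0.221727.
So 1/D = 4.5100, i.e. 4.51 to 2 decimal places.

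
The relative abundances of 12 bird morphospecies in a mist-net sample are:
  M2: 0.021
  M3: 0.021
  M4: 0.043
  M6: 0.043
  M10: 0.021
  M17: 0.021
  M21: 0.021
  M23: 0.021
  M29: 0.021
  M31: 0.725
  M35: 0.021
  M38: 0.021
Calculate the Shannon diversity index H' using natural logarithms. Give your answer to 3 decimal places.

1.234

Each pᵢ ln pᵢ term (working shown to 5 dp, full precision carried): 0.021×(-3.86323)=-0.08113, 0.021×(-3.86323)=-0.08113, 0.043×(-3.14656)=-0.13530, 0.043×(-3.14656)=-0.13530, 0.021×(-3.86323)=-0.08113, 0.021×(-3.86323)=-0.08113, 0.021×(-3.86323)=-0.08113, 0.021×(-3.86323)=-0.08113, 0.021×(-3.86323)=-0.08113, 0.725×(-0.32158)=-0.23315, 0.021×(-3.86323)=-0.08113, 0.021×(-3.86323)=-0.08113.
Sum = -1.23390, so H' = 1.234.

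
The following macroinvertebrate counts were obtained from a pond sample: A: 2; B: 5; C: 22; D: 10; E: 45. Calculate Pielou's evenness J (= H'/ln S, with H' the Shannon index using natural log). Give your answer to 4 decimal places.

0.7428

Total N = 2+5+22+10+45 = 84, so the proportions are 0.02381, 0.059524, 0.261905, 0.119048, 0.535714 (working shown to 6 dp, full precision carried).
H' = −Σ pᵢ ln pᵢ = −((-0.088992) + (-0.167939) + (-0.350893) + (-0.253361) + (-0.334368)) = 1.195554.
With S = 5 species, ln S = 1.609438, so J = 1.195554/1.609438 = 0.742839, i.e. 0.7428 to 4 decimal places.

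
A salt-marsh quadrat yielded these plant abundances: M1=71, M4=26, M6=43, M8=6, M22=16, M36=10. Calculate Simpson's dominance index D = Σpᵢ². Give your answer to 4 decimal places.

Total N = 71+26+43+6+16+10 = 172, so the proportions are 0.412791, 0.151163, 0.25, 0.034884, 0.093023, 0.05814 (working shown to 6 dp, full precision carried).
D = 0.412791² + 0.151163² + 0.25² + 0.034884² + 0.093023² + 0.05814² = 0.170396 + 0.022850 + 0.062500 + 0.001217 + 0.008653 + 0.003380 = 0.268997.
To 4 decimal places, D = 0.2690.

0.2690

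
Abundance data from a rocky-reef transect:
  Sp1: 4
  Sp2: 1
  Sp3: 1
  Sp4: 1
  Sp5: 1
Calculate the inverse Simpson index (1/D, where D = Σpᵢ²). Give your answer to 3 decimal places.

3.200

Total N = 4+1+1+1+1 = 8, so the proportions are 0.5, 0.125, 0.125, 0.125, 0.125 (working shown to 7 dp, full precision carried).
D = 0.5² + 0.125² + 0.125² + 0.125² + 0.125² = 0.2500000 + 0.0156250 + 0.0156250 + 0.0156250 + 0.0156250 = 0.3125000.
So 1/D = 3.20000, i.e. 3.200 to 3 decimal places.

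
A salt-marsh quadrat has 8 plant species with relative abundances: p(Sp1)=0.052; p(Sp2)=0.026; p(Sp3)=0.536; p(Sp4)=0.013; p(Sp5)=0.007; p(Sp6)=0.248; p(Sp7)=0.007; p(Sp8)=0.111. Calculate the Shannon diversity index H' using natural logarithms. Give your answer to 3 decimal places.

Each pᵢ ln pᵢ term (working shown to 5 dp, full precision carried): 0.052×(-2.95651)=-0.15374, 0.026×(-3.64966)=-0.09489, 0.536×(-0.62362)=-0.33426, 0.013×(-4.34281)=-0.05646, 0.007×(-4.96185)=-0.03473, 0.248×(-1.39433)=-0.34579, 0.007×(-4.96185)=-0.03473, 0.111×(-2.19823)=-0.24400.
Sum = -1.29861, so H' = 1.299.

1.299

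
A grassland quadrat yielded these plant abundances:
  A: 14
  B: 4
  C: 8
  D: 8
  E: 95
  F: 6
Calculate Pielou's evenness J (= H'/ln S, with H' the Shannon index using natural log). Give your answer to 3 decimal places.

Total N = 14+4+8+8+95+6 = 135, so the proportions are 0.1037, 0.02963, 0.05926, 0.05926, 0.7037, 0.04444 (working shown to 5 dp, full precision carried).
H' = −Σ pᵢ ln pᵢ = −((-0.23502) + (-0.10427) + (-0.16746) + (-0.16746) + (-0.24728) + (-0.13838)) = 1.05985.
With S = 6 species, ln S = 1.79176, so J = 1.05985/1.79176 = 0.59152, i.e. 0.592 to 3 decimal places.

0.592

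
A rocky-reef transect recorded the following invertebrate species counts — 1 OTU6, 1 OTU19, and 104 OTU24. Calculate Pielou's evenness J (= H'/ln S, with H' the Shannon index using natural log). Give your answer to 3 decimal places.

Total N = 1+1+104 = 106, so the proportions are 0.00943, 0.00943, 0.98113 (working shown to 5 dp, full precision carried).
H' = −Σ pᵢ ln pᵢ = −((-0.04399) + (-0.04399) + (-0.01869)) = 0.10668.
With S = 3 species, ln S = 1.09861, so J = 0.10668/1.09861 = 0.09710, i.e. 0.097 to 3 decimal places.

0.097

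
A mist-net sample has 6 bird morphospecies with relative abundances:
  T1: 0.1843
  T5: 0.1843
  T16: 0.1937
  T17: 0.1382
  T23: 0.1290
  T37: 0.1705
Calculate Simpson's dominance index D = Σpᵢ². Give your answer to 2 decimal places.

D = 0.1843² + 0.1843² + 0.1937² + 0.1382² + 0.129² + 0.1705² = 0.0340 + 0.0340 + 0.0375 + 0.0191 + 0.0166 + 0.0291 = 0.1703 (working shown to 4 dp, full precision carried).
To 2 decimal places, D = 0.17.

0.17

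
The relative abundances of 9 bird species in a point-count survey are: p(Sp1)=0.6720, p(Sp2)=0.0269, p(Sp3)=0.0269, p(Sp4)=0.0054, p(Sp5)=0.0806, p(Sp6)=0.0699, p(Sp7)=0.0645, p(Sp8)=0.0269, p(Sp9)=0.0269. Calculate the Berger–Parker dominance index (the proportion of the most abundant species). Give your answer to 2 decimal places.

The largest proportion is 0.672, i.e. d = 0.67 to 2 decimal places.

0.67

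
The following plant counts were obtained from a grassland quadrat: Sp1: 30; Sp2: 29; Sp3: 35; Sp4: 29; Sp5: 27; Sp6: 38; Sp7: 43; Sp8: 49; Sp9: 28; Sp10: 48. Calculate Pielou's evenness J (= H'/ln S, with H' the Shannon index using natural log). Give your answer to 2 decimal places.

Total N = 30+29+35+29+27+38+43+49+28+48 = 356, so the proportions are 0.0843, 0.0815, 0.0983, 0.0815, 0.0758, 0.1067, 0.1208, 0.1376, 0.0787, 0.1348 (working shown to 4 dp, full precision carried).
H' = −Σ pᵢ ln pᵢ = −((-0.2085) + (-0.2043) + (-0.2280) + (-0.2043) + (-0.1956) + (-0.2388) + (-0.2553) + (-0.2730) + (-0.2000) + (-0.2702)) = 2.2779.
With S = 10 species, ln S = 2.3026, so J = 2.2779/2.3026 = 0.9893, i.e. 0.99 to 2 decimal places.

0.99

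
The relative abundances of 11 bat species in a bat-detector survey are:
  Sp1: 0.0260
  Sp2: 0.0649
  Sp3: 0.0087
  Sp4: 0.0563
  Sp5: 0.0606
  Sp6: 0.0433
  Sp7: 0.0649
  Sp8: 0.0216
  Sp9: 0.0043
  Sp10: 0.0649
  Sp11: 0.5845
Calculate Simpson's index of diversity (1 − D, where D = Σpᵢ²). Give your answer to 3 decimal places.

0.636

D = 0.026² + 0.0649² + 0.0087² + 0.0563² + 0.0606² + 0.0433² + 0.0649² + 0.0216² + 0.0043² + 0.0649² + 0.5845² = 0.00068 + 0.00421 + 0.00008 + 0.00317 + 0.00367 + 0.00187 + 0.00421 + 0.00047 + 0.00002 + 0.00421 + 0.34164 = 0.36423 (working shown to 5 dp, full precision carried).
So 1 − D = 0.63577, i.e. 0.636 to 3 decimal places.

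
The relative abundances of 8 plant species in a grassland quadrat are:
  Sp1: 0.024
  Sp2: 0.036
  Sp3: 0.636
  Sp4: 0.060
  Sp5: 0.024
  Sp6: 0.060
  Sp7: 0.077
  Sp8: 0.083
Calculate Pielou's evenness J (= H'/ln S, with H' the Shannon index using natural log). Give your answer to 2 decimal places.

H' = −Σ pᵢ ln pᵢ = −((-0.0895) + (-0.1197) + (-0.2878) + (-0.1688) + (-0.0895) + (-0.1688) + (-0.1974) + (-0.2066)) = 1.3281 (working shown to 4 dp, full precision carried).
With S = 8 species, ln S = 2.0794, so J = 1.3281/2.0794 = 0.6387, i.e. 0.64 to 2 decimal places.

0.64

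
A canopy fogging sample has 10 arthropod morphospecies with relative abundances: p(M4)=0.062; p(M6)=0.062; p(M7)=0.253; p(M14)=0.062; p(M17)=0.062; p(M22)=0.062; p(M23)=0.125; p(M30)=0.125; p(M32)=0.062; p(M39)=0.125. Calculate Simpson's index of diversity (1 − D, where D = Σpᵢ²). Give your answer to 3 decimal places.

D = 0.062² + 0.062² + 0.253² + 0.062² + 0.062² + 0.062² + 0.125² + 0.125² + 0.062² + 0.125² = 0.00384 + 0.00384 + 0.06401 + 0.00384 + 0.00384 + 0.00384 + 0.01562 + 0.01562 + 0.00384 + 0.01562 = 0.13395 (working shown to 5 dp, full precision carried).
So 1 − D = 0.86605, i.e. 0.866 to 3 decimal places.

0.866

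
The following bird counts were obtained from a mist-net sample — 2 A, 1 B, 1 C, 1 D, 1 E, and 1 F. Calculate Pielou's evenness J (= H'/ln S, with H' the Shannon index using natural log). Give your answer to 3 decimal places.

Total N = 2+1+1+1+1+1 = 7, so the proportions are 0.28571, 0.14286, 0.14286, 0.14286, 0.14286, 0.14286 (working shown to 5 dp, full precision carried).
H' = −Σ pᵢ ln pᵢ = −((-0.35793) + (-0.27799) + (-0.27799) + (-0.27799) + (-0.27799) + (-0.27799)) = 1.74787.
With S = 6 species, ln S = 1.79176, so J = 1.74787/1.79176 = 0.97550, i.e. 0.976 to 3 decimal places.

0.976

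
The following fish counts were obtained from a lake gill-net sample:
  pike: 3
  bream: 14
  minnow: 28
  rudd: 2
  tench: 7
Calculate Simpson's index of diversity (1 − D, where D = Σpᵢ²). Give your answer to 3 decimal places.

0.643

Total N = 3+14+28+2+7 = 54, so the proportions are 0.05556, 0.25926, 0.51852, 0.03704, 0.12963 (working shown to 5 dp, full precision carried).
D = 0.05556² + 0.25926² + 0.51852² + 0.03704² + 0.12963² = 0.00309 + 0.06722 + 0.26886 + 0.00137 + 0.01680 = 0.35734.
So 1 − D = 0.64266, i.e. 0.643 to 3 decimal places.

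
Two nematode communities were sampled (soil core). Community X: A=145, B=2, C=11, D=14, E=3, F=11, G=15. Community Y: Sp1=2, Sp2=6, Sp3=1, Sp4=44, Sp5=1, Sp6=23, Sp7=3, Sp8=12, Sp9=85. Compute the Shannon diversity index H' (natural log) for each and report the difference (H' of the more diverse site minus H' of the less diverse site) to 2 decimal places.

0.40

Community X: N=201, proportions 0.7214, 0.01, 0.0547, 0.0697, 0.0149, 0.0547, 0.0746, giving H' = 1.0415 (working shown to 4 dp, full precision carried).
Community Y: N=177, proportions 0.0113, 0.0339, 0.0056, 0.2486, 0.0056, 0.1299, 0.0169, 0.0678, 0.4802, giving H' = 1.4389.
Difference = |1.0415 − 1.4389| = 0.3974, i.e. 0.40 to 2 decimal places.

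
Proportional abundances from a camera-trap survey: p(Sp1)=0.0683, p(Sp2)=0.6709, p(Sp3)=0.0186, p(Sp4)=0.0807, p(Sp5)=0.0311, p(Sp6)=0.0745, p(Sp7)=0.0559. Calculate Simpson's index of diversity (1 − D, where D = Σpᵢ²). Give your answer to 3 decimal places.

0.529

D = 0.0683² + 0.6709² + 0.0186² + 0.0807² + 0.0311² + 0.0745² + 0.0559² = 0.00466 + 0.45011 + 0.00035 + 0.00651 + 0.00097 + 0.00555 + 0.00312 = 0.47127 (working shown to 5 dp, full precision carried).
So 1 − D = 0.52873, i.e. 0.529 to 3 decimal places.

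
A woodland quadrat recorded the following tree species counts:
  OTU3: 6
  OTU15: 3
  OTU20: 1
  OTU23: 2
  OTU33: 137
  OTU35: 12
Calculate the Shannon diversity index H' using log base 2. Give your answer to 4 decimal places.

Total N = 6+3+1+2+137+12 = 161, so the proportions are 0.037267, 0.018634, 0.006211, 0.012422, 0.850932, 0.074534 (working shown to 6 dp, full precision carried).
Each pᵢ log₂ pᵢ term: 0.037267×(-4.745954)=-0.176868, 0.018634×(-5.745954)=-0.107067, 0.006211×(-7.330917)=-0.045534, 0.012422×(-6.330917)=-0.078645, 0.850932×(-0.232885)=-0.198169, 0.074534×(-3.745954)=-0.279202.
Sum = -0.885485, so H' = 0.8855.

0.8855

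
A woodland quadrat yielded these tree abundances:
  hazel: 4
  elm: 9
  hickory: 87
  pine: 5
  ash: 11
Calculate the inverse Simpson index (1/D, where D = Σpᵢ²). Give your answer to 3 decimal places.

1.722

Total N = 4+9+87+5+11 = 116, so the proportions are 0.034483, 0.077586, 0.75, 0.043103, 0.094828 (working shown to 6 dp, full precision carried).
D = 0.034483² + 0.077586² + 0.75² + 0.043103² + 0.094828² = 0.001189 + 0.006020 + 0.562500 + 0.001858 + 0.008992 = 0.580559.
So 1/D = 1.72248, i.e. 1.722 to 3 decimal places.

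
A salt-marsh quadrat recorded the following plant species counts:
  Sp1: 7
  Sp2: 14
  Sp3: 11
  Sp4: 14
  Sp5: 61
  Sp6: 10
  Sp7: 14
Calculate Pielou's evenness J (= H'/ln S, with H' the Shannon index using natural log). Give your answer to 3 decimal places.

Total N = 7+14+11+14+61+10+14 = 131, so the proportions are 0.05344, 0.10687, 0.08397, 0.10687, 0.46565, 0.07634, 0.10687 (working shown to 5 dp, full precision carried).
H' = −Σ pᵢ ln pᵢ = −((-0.15653) + (-0.23898) + (-0.20802) + (-0.23898) + (-0.35591) + (-0.19638) + (-0.23898)) = 1.63376.
With S = 7 species, ln S = 1.94591, so J = 1.63376/1.94591 = 0.83959, i.e. 0.840 to 3 decimal places.

0.840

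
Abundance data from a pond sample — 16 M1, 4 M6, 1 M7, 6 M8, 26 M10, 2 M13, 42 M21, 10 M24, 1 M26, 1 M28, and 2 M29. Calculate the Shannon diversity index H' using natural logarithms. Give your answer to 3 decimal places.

Total N = 16+4+1+6+26+2+42+10+1+1+2 = 111, so the proportions are 0.14414, 0.03604, 0.00901, 0.05405, 0.23423, 0.01802, 0.37838, 0.09009, 0.00901, 0.00901, 0.01802 (working shown to 5 dp, full precision carried).
Each pᵢ ln pᵢ term: 0.14414×(-1.93694)=-0.27920, 0.03604×(-3.32324)=-0.11976, 0.00901×(-4.70953)=-0.04243, 0.05405×(-2.91777)=-0.15772, 0.23423×(-1.45143)=-0.33998, 0.01802×(-4.01638)=-0.07237, 0.37838×(-0.97186)=-0.36773, 0.09009×(-2.40695)=-0.21684, 0.00901×(-4.70953)=-0.04243, 0.00901×(-4.70953)=-0.04243, 0.01802×(-4.01638)=-0.07237.
Sum = -1.75324, so H' = 1.753.

1.753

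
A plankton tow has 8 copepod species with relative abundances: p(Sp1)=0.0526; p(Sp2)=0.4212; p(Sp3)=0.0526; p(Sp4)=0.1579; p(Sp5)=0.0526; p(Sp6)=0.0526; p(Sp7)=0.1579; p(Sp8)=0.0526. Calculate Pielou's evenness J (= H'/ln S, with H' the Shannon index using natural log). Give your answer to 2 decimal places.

0.83

H' = −Σ pᵢ ln pᵢ = −((-0.1549) + (-0.3642) + (-0.1549) + (-0.2915) + (-0.1549) + (-0.1549) + (-0.2915) + (-0.1549)) = 1.7216 (working shown to 4 dp, full precision carried).
With S = 8 species, ln S = 2.0794, so J = 1.7216/2.0794 = 0.8279, i.e. 0.83 to 2 decimal places.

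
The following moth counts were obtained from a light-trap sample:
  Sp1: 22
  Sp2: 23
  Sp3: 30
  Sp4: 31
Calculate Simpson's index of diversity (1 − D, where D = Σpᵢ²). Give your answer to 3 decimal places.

0.744

Total N = 22+23+30+31 = 106, so the proportions are 0.20755, 0.21698, 0.28302, 0.29245 (working shown to 5 dp, full precision carried).
D = 0.20755² + 0.21698² + 0.28302² + 0.29245² = 0.04308 + 0.04708 + 0.08010 + 0.08553 = 0.25578.
So 1 − D = 0.74422, i.e. 0.744 to 3 decimal places.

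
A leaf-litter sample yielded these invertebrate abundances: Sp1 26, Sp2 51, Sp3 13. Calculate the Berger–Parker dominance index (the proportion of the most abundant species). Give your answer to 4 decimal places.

0.5667

Total N = 26+51+13 = 90, so the proportions are 0.288889, 0.566667, 0.144444 (working shown to 6 dp, full precision carried).
The largest proportion is 0.566667, i.e. d = 0.5667 to 4 decimal places.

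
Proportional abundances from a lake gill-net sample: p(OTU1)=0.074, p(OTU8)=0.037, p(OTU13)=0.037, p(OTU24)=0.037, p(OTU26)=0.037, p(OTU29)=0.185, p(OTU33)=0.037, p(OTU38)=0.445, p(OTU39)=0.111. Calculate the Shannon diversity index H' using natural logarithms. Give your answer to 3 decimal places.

Each pᵢ ln pᵢ term (working shown to 5 dp, full precision carried): 0.074×(-2.60369)=-0.19267, 0.037×(-3.29684)=-0.12198, 0.037×(-3.29684)=-0.12198, 0.037×(-3.29684)=-0.12198, 0.037×(-3.29684)=-0.12198, 0.185×(-1.68740)=-0.31217, 0.037×(-3.29684)=-0.12198, 0.445×(-0.80968)=-0.36031, 0.111×(-2.19823)=-0.24400.
Sum = -1.71907, so H' = 1.719.

1.719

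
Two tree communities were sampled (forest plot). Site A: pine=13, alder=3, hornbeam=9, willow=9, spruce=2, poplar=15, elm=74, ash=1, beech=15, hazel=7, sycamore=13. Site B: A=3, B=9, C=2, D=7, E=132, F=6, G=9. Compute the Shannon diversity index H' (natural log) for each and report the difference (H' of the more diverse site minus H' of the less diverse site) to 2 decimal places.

Site A: N=161, proportions 0.0807, 0.0186, 0.0559, 0.0559, 0.0124, 0.0932, 0.4596, 0.0062, 0.0932, 0.0435, 0.0807, giving H' = 1.8250 (working shown to 4 dp, full precision carried).
Site B: N=168, proportions 0.0179, 0.0536, 0.0119, 0.0417, 0.7857, 0.0357, 0.0536, giving H' = 0.8791.
Difference = |1.8250 − 0.8791| = 0.9459, i.e. 0.95 to 2 decimal places.

0.95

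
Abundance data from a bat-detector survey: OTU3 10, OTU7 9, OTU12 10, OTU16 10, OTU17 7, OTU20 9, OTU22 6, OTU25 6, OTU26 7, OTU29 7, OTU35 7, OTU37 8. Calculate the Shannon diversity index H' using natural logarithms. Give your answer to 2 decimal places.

Total N = 10+9+10+10+7+9+6+6+7+7+7+8 = 96, so the proportions are 0.1042, 0.0938, 0.1042, 0.1042, 0.0729, 0.0938, 0.0625, 0.0625, 0.0729, 0.0729, 0.0729, 0.0833 (working shown to 4 dp, full precision carried).
Each pᵢ ln pᵢ term: 0.1042×(-2.2618)=-0.2356, 0.0938×(-2.3671)=-0.2219, 0.1042×(-2.2618)=-0.2356, 0.1042×(-2.2618)=-0.2356, 0.0729×(-2.6184)=-0.1909, 0.0938×(-2.3671)=-0.2219, 0.0625×(-2.7726)=-0.1733, 0.0625×(-2.7726)=-0.1733, 0.0729×(-2.6184)=-0.1909, 0.0729×(-2.6184)=-0.1909, 0.0729×(-2.6184)=-0.1909, 0.0833×(-2.4849)=-0.2071.
Sum = -2.4680, so H' = 2.47.

2.47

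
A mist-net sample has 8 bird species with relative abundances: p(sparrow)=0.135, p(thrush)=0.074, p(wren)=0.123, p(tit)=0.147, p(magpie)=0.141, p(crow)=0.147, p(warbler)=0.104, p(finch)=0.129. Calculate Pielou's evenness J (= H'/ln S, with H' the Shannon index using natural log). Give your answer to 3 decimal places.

0.991

H' = −Σ pᵢ ln pᵢ = −((-0.27033) + (-0.19267) + (-0.25776) + (-0.28185) + (-0.27622) + (-0.28185) + (-0.23539) + (-0.26418)) = 2.06025 (working shown to 5 dp, full precision carried).
With S = 8 species, ln S = 2.07944, so J = 2.06025/2.07944 = 0.99077, i.e. 0.991 to 3 decimal places.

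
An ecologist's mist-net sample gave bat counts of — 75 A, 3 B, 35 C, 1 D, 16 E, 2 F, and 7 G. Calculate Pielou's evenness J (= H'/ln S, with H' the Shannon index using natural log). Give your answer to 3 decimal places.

0.647

Total N = 75+3+35+1+16+2+7 = 139, so the proportions are 0.53957, 0.02158, 0.2518, 0.00719, 0.11511, 0.01439, 0.05036 (working shown to 5 dp, full precision carried).
H' = −Σ pᵢ ln pᵢ = −((-0.33291) + (-0.08279) + (-0.34726) + (-0.03550) + (-0.24885) + (-0.06103) + (-0.15050)) = 1.25884.
With S = 7 species, ln S = 1.94591, so J = 1.25884/1.94591 = 0.64691, i.e. 0.647 to 3 decimal places.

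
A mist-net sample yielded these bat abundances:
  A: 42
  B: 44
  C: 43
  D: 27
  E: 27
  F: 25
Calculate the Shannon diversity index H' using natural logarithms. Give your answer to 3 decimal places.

1.762

Total N = 42+44+43+27+27+25 = 208, so the proportions are 0.20192, 0.21154, 0.20673, 0.12981, 0.12981, 0.12019 (working shown to 5 dp, full precision carried).
Each pᵢ ln pᵢ term: 0.20192×(-1.59987)=-0.32305, 0.21154×(-1.55335)=-0.32859, 0.20673×(-1.57634)=-0.32588, 0.12981×(-2.04170)=-0.26503, 0.12981×(-2.04170)=-0.26503, 0.12019×(-2.11866)=-0.25465.
Sum = -1.76222, so H' = 1.762.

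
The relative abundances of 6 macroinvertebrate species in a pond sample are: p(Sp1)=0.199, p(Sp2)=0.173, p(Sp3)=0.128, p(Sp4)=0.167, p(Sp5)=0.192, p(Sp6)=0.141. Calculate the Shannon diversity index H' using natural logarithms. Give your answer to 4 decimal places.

Each pᵢ ln pᵢ term (working shown to 6 dp, full precision carried): 0.199×(-1.614450)=-0.321276, 0.173×(-1.754464)=-0.303522, 0.128×(-2.055725)=-0.263133, 0.167×(-1.789761)=-0.298890, 0.192×(-1.650260)=-0.316850, 0.141×(-1.958995)=-0.276218.
Sum = -1.779889, so H' = 1.7799.

1.7799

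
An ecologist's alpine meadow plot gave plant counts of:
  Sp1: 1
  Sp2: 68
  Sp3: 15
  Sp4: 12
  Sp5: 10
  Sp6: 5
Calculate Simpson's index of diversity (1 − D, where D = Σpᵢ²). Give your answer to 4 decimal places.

Total N = 1+68+15+12+10+5 = 111, so the proportions are 0.009009, 0.612613, 0.135135, 0.108108, 0.09009, 0.045045 (working shown to 6 dp, full precision carried).
D = 0.009009² + 0.612613² + 0.135135² + 0.108108² + 0.09009² + 0.045045² = 0.000081 + 0.375294 + 0.018262 + 0.011687 + 0.008116 + 0.002029 = 0.415470.
So 1 − D = 0.584530, i.e. 0.5845 to 4 decimal places.

0.5845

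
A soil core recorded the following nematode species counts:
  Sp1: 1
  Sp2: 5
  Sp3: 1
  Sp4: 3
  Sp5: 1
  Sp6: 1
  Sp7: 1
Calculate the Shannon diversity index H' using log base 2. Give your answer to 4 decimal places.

Total N = 1+5+1+3+1+1+1 = 13, so the proportions are 0.076923, 0.384615, 0.076923, 0.230769, 0.076923, 0.076923, 0.076923 (working shown to 6 dp, full precision carried).
Each pᵢ log₂ pᵢ term: 0.076923×(-3.700440)=-0.284649, 0.384615×(-1.378512)=-0.530197, 0.076923×(-3.700440)=-0.284649, 0.230769×(-2.115477)=-0.488187, 0.076923×(-3.700440)=-0.284649, 0.076923×(-3.700440)=-0.284649, 0.076923×(-3.700440)=-0.284649.
Sum = -2.441630, so H' = 2.4416.

2.4416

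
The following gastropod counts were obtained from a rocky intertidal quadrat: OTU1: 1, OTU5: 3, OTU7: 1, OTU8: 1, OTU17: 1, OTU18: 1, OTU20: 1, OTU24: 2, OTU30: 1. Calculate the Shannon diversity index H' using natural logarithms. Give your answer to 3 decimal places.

Total N = 1+3+1+1+1+1+1+2+1 = 12, so the proportions are 0.08333, 0.25, 0.08333, 0.08333, 0.08333, 0.08333, 0.08333, 0.16667, 0.08333 (working shown to 5 dp, full precision carried).
Each pᵢ ln pᵢ term: 0.08333×(-2.48491)=-0.20708, 0.25×(-1.38629)=-0.34657, 0.08333×(-2.48491)=-0.20708, 0.08333×(-2.48491)=-0.20708, 0.08333×(-2.48491)=-0.20708, 0.08333×(-2.48491)=-0.20708, 0.08333×(-2.48491)=-0.20708, 0.16667×(-1.79176)=-0.29863, 0.08333×(-2.48491)=-0.20708.
Sum = -2.09473, so H' = 2.095.

2.095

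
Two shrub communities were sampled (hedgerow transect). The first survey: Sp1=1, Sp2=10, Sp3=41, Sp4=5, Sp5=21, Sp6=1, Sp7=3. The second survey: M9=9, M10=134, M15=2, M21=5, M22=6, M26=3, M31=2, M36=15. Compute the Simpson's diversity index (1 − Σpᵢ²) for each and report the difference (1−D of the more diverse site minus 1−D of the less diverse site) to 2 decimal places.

The first survey: N=82, proportions 0.0122, 0.122, 0.5, 0.061, 0.2561, 0.0122, 0.0366, giving 1−D = 0.6642 (working shown to 4 dp, full precision carried).
The second survey: N=176, proportions 0.0511, 0.7614, 0.0114, 0.0284, 0.0341, 0.017, 0.0114, 0.0852, giving 1−D = 0.4079.
Difference = |0.6642 − 0.4079| = 0.2563, i.e. 0.26 to 2 decimal places.

0.26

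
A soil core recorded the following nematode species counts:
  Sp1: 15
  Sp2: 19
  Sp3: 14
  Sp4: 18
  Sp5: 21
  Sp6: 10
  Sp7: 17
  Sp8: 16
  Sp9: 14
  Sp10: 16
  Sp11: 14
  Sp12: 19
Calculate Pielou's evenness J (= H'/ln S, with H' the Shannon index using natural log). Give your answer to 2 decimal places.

0.99

Total N = 15+19+14+18+21+10+17+16+14+16+14+19 = 193, so the proportions are 0.0777, 0.0984, 0.0725, 0.0933, 0.1088, 0.0518, 0.0881, 0.0829, 0.0725, 0.0829, 0.0725, 0.0984 (working shown to 4 dp, full precision carried).
H' = −Σ pᵢ ln pᵢ = −((-0.1985) + (-0.2282) + (-0.1903) + (-0.2213) + (-0.2414) + (-0.1534) + (-0.2140) + (-0.2064) + (-0.1903) + (-0.2064) + (-0.1903) + (-0.2282)) = 2.4688.
With S = 12 species, ln S = 2.4849, so J = 2.4688/2.4849 = 0.9935, i.e. 0.99 to 2 decimal places.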